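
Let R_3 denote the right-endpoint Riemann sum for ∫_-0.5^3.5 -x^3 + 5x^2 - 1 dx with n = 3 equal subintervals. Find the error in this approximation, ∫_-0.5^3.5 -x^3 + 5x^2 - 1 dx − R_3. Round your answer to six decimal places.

Exact integral: ∫_-0.5^3.5 f(x) dx ≈ 30.16666667.
R_3 ≈ 42.09259259.
Error ≈ 30.16666667 − 42.09259259 ≈ -11.925926.

-11.925926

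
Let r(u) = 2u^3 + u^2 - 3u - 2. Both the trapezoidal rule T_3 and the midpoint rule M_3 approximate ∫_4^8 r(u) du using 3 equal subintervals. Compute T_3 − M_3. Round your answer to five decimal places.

65.77778

T_3 ≈ 2033.1851852.
M_3 ≈ 1967.4074074.
T_3 − M_3 ≈ 65.77778.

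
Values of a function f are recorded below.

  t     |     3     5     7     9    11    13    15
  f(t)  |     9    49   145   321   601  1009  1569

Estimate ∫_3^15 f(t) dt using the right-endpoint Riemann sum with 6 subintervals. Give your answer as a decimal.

Δt = 2.
Sum = 2·[49 + 145 + 321 + 601 + 1009 + 1569] = 7388.

7388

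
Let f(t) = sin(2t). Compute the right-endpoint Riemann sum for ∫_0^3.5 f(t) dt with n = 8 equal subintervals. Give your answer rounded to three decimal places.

0.259

Δt = (3.5 − 0)/8 = 0.4375.
Right endpoints: 0.4375, 0.875, 1.3125, 1.75, 2.1875, 2.625, 3.0625, 3.5.
f(0.4375) ≈ 0.768, f(0.875) ≈ 0.984, f(1.3125) ≈ 0.494, f(1.75) ≈ -0.351, f(2.1875) ≈ -0.944, f(2.625) ≈ -0.859, f(3.0625) ≈ -0.158, f(3.5) ≈ 0.657.
Sum = Δt · [f(0.4375) + f(0.875) + f(1.3125) + ...].
Sum ≈ 0.259.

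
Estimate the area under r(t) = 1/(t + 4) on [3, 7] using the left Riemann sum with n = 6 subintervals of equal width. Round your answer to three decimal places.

0.470

Δt = (7 − 3)/6 = 2/3.
Left endpoints: 3, 11/3, 13/3, 5, 17/3, 19/3.
r(3) = 1/7, r(11/3) = 3/23, r(13/3) = 0.12, r(5) = 1/9, r(17/3) = 3/29, r(19/3) = 3/31.
Sum = Δt · [r(3) + r(11/3) + r(13/3) + ...].
Sum ≈ 0.470.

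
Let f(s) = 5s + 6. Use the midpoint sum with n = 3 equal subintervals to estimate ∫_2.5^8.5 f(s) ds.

201

Δs = (8.5 − 2.5)/3 = 2.
Midpoints: 3.5, 5.5, 7.5.
f(3.5) = 23.5, f(5.5) = 33.5, f(7.5) = 43.5.
Sum = Δs · [f(3.5) + f(5.5) + f(7.5)].
Sum = 201.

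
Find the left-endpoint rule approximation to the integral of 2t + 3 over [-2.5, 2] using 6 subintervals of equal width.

Δt = (2 − (-2.5))/6 = 0.75.
Left endpoints: -2.5, -1.75, -1, -0.25, 0.5, 1.25.
f(-2.5) = -2, f(-1.75) = -0.5, f(-1) = 1, f(-0.25) = 2.5, f(0.5) = 4, f(1.25) = 5.5.
Sum = Δt · [f(-2.5) + f(-1.75) + f(-1) + ...].
Sum = 7.875.

7.875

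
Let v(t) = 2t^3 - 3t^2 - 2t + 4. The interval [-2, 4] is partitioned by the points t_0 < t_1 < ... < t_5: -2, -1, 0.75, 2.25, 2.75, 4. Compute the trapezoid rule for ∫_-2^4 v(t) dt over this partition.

63.890625

Subinterval widths: 1, 1.75, 1.5, 0.5, 1.25.
v(-2) = -20, v(-1) = 1, v(0.75) = 1.65625, v(2.25) = 7.09375, v(2.75) = 17.40625, v(4) = 76.
On each subinterval the trapezoid contributes (Δt_i/2)·[v(t_{i-1}) + v(t_i)].
Sum = 63.890625.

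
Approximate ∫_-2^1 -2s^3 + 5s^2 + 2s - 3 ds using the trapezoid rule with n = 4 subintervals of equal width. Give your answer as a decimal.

Δs = (1 − (-2))/4 = 0.75.
f(-2) = 29, f(-1.25) = 6.21875, f(-0.5) = -2.5, f(0.25) = -2.21875, f(1) = 2.
T_4 = (Δs/2)·[f(s_0) + 2f(s_1) + 2f(s_2) + 2f(s_3) + f(s_4)].
Sum = 12.75.

12.75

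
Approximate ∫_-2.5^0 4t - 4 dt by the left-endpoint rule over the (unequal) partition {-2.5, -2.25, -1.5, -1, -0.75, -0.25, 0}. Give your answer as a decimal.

Subinterval widths: 0.25, 0.75, 0.5, 0.25, 0.5, 0.25.
Left endpoints: -2.5, -2.25, -1.5, -1, -0.75, -0.25.
f(-2.5) = -14, f(-2.25) = -13, f(-1.5) = -10, f(-1) = -8, f(-0.75) = -7, f(-0.25) = -5.
Sum = Σ Δt_i · f(t_i).
Sum = -25.

-25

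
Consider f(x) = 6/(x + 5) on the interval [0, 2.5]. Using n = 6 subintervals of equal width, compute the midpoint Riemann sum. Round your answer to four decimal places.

Δx = (2.5 − 0)/6 = 5/12.
Midpoints: 5/24, 0.625, 25/24, 35/24, 1.875, 55/24.
f(5/24) = 1.152, f(0.625) = 16/15, f(25/24) = 144/145, f(35/24) = 144/155, f(1.875) = 48/55, f(55/24) = 144/175.
Sum = Δx · [f(5/24) + f(0.625) + f(25/24) + ...].
Sum ≈ 2.4318.

2.4318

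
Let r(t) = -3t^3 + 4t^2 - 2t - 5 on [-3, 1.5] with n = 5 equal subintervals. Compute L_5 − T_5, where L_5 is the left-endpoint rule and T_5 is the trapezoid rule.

57.20625

L_5 = 145.44.
T_5 = 88.23375.
L_5 − T_5 = 57.20625.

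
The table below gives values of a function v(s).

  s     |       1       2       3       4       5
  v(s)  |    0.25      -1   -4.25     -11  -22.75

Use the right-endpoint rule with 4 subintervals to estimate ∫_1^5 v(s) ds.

-39

Δs = 1.
Sum = 1·[(-1) + (-4.25) + (-11) + (-22.75)] = -39.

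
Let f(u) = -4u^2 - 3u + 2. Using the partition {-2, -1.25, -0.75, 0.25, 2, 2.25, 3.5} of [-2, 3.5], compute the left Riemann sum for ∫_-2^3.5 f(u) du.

-38.75

Subinterval widths: 0.75, 0.5, 1, 1.75, 0.25, 1.25.
Left endpoints: -2, -1.25, -0.75, 0.25, 2, 2.25.
f(-2) = -8, f(-1.25) = -0.5, f(-0.75) = 2, f(0.25) = 1, f(2) = -20, f(2.25) = -25.
Sum = Σ Δu_i · f(u_i).
Sum = -38.75.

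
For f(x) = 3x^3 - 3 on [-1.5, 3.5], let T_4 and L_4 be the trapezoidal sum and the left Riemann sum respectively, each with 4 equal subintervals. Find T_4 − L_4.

86.71875

T_4 = 105.46875.
L_4 = 18.75.
T_4 − L_4 = 86.71875.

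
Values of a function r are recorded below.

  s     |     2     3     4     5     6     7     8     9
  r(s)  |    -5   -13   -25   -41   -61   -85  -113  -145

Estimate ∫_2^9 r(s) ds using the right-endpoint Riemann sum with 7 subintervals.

-483

Δs = 1.
Sum = 1·[(-13) + (-25) + (-41) + (-61) + (-85) + (-113) + (-145)] = -483.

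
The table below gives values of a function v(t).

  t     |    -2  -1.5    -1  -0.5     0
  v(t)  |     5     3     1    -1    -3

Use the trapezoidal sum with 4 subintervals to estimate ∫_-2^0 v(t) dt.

Δt = 0.5.
T_4 = (0.5/2)·[5 + 2·3 + 2·1 + 2·(-1) + (-3)] = 2.

2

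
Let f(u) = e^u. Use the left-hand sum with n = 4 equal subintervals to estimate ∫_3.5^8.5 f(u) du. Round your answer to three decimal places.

2450.292

Δu = (8.5 − 3.5)/4 = 1.25.
Left endpoints: 3.5, 4.75, 6, 7.25.
f(3.5) ≈ 33.115, f(4.75) ≈ 115.584, f(6) ≈ 403.429, f(7.25) ≈ 1408.105.
Sum = Δu · [f(3.5) + f(4.75) + f(6) + f(7.25)].
Sum ≈ 2450.292.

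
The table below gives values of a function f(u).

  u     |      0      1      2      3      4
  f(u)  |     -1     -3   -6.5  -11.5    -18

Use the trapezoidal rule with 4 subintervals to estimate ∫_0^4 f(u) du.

Δu = 1.
T_4 = (1/2)·[(-1) + 2·(-3) + 2·(-6.5) + 2·(-11.5) + (-18)] = -30.5.

-30.5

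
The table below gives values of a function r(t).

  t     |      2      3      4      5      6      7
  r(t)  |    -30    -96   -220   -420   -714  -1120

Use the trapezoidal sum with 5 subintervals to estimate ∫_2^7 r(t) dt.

Δt = 1.
T_5 = (1/2)·[(-30) + 2·(-96) + 2·(-220) + 2·(-420) + 2·(-714) + (-1120)] = -2025.

-2025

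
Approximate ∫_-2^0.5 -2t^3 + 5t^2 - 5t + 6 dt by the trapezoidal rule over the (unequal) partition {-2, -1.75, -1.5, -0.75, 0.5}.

Subinterval widths: 0.25, 0.25, 0.75, 1.25.
f(-2) = 52, f(-1.75) = 40.78125, f(-1.5) = 31.5, f(-0.75) = 13.40625, f(0.5) = 4.5.
On each subinterval the trapezoid contributes (Δt_i/2)·[f(t_{i-1}) + f(t_i)].
Sum = 48.6640625.

48.6640625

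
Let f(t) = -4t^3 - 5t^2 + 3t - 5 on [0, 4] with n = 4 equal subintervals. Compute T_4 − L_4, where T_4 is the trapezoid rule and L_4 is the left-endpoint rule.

-162

T_4 = -378.
L_4 = -216.
T_4 − L_4 = -162.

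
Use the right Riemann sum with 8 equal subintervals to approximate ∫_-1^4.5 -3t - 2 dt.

Δt = (4.5 − (-1))/8 = 0.6875.
Right endpoints: -0.3125, 0.375, 1.0625, 1.75, 2.4375, 3.125, 3.8125, 4.5.
f(-0.3125) = -1.0625, f(0.375) = -3.125, f(1.0625) = -5.1875, f(1.75) = -7.25, f(2.4375) = -9.3125, f(3.125) = -11.375, f(3.8125) = -13.4375, f(4.5) = -15.5.
Sum = Δt · [f(-0.3125) + f(0.375) + f(1.0625) + ...].
Sum = -45.546875.

-45.546875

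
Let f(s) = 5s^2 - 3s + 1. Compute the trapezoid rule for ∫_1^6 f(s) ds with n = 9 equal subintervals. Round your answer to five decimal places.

Δs = (6 − 1)/9 = 5/9.
f(1) = 3, f(14/9) = 683/81, f(19/9) = 1373/81, f(8/3) = 257/9, f(29/9) = 3503/81, f(34/9) = 4943/81, f(13/3) = 737/9, f(44/9) = 8573/81, f(49/9) = 10763/81, f(6) = 163.
T_9 = (Δs/2)·[f(s_0) + 2f(s_1) + ... + 2f(s_{8}) + f(s_9)].
Sum ≈ 312.11934.

312.11934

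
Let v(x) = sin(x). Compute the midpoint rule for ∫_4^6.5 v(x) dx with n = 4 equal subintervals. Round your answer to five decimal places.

Δx = (6.5 − 4)/4 = 0.625.
Midpoints: 4.3125, 4.9375, 5.5625, 6.1875.
v(4.3125) ≈ -0.92110, v(4.9375) ≈ -0.97477, v(5.5625) ≈ -0.65990, v(6.1875) ≈ -0.09554.
Sum = Δx · [v(4.3125) + v(4.9375) + v(5.5625) + v(6.1875)].
Sum ≈ -1.65707.

-1.65707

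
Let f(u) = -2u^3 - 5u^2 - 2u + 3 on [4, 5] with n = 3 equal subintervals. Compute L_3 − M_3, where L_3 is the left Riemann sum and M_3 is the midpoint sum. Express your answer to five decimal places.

L_3 ≈ -264.5925926.
M_3 ≈ -291.8703704.
L_3 − M_3 ≈ 27.27778.

27.27778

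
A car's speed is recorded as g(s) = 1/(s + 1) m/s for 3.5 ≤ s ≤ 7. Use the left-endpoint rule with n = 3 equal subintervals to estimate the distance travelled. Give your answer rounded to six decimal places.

0.635873

Δs = (7 − 3.5)/3 = 7/6.
Left endpoints: 3.5, 14/3, 35/6.
g(3.5) = 2/9, g(14/3) = 3/17, g(35/6) = 6/41.
Sum = Δs · [g(3.5) + g(14/3) + g(35/6)].
Sum ≈ 0.635873.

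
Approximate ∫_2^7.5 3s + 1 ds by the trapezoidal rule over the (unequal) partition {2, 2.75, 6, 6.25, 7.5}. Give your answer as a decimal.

Subinterval widths: 0.75, 3.25, 0.25, 1.25.
f(2) = 7, f(2.75) = 9.25, f(6) = 19, f(6.25) = 19.75, f(7.5) = 23.5.
On each subinterval the trapezoid contributes (Δs_i/2)·[f(s_{i-1}) + f(s_i)].
Sum = 83.875.

83.875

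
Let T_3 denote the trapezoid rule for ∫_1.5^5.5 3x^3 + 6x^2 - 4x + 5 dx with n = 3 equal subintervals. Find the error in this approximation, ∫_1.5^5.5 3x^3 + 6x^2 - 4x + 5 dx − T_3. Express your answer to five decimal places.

Exact integral: ∫_1.5^5.5 f(x) dx = 972.5.
T_3 ≈ 1016.9444444.
Error ≈ 972.5 − 1016.9444444 ≈ -44.44444.

-44.44444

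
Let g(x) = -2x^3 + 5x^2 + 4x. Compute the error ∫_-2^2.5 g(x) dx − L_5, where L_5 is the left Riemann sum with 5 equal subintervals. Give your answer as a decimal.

-10.22625

Exact integral: ∫_-2^2.5 g(x) dx = 32.34375.
L_5 = 42.57.
Error = 32.34375 − 42.57 = -10.22625.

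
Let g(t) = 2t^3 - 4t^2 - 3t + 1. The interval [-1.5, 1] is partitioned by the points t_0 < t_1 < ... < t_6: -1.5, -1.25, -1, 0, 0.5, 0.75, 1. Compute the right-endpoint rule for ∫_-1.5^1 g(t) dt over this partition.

Subinterval widths: 0.25, 0.25, 1, 0.5, 0.25, 0.25.
Right endpoints: -1.25, -1, 0, 0.5, 0.75, 1.
g(-1.25) = -5.40625, g(-1) = -2, g(0) = 1, g(0.5) = -1.25, g(0.75) = -2.65625, g(1) = -4.
Sum = Σ Δt_i · g(t_i).
Sum = -3.140625.

-3.140625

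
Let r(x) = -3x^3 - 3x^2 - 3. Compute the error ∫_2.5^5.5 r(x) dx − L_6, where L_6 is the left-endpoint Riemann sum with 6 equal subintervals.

-126.1875

Exact integral: ∫_2.5^5.5 r(x) dx = -816.75.
L_6 = -690.5625.
Error = -816.75 − (-690.5625) = -126.1875.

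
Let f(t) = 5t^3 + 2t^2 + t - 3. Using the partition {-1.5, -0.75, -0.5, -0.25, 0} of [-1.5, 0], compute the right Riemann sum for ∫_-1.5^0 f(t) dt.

-6.0078125

Subinterval widths: 0.75, 0.25, 0.25, 0.25.
Right endpoints: -0.75, -0.5, -0.25, 0.
f(-0.75) = -4.734375, f(-0.5) = -3.625, f(-0.25) = -3.203125, f(0) = -3.
Sum = Σ Δt_i · f(t_i).
Sum = -6.0078125.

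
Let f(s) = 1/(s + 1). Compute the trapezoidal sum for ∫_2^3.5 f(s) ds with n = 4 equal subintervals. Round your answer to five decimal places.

0.40619

Δs = (3.5 − 2)/4 = 0.375.
f(2) = 1/3, f(2.375) = 8/27, f(2.75) = 4/15, f(3.125) = 8/33, f(3.5) = 2/9.
T_4 = (Δs/2)·[f(s_0) + 2f(s_1) + 2f(s_2) + 2f(s_3) + f(s_4)].
Sum ≈ 0.40619.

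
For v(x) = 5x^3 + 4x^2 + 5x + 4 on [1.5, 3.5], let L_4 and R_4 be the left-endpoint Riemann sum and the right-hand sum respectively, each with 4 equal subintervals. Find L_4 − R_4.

-123.75

L_4 = 208.5.
R_4 = 332.25.
L_4 − R_4 = -123.75.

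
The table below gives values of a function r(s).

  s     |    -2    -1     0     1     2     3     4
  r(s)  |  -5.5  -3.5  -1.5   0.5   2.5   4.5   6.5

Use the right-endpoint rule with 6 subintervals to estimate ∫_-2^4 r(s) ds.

Δs = 1.
Sum = 1·[(-3.5) + (-1.5) + 0.5 + 2.5 + 4.5 + 6.5] = 9.

9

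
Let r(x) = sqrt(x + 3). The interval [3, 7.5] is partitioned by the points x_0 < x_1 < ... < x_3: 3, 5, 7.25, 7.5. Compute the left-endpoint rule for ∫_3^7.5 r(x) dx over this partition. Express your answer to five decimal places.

12.06333

Subinterval widths: 2, 2.25, 0.25.
Left endpoints: 3, 5, 7.25.
r(3) ≈ 2.44949, r(5) ≈ 2.82843, r(7.25) ≈ 3.20156.
Sum = Σ Δx_i · r(x_i).
Sum ≈ 12.06333.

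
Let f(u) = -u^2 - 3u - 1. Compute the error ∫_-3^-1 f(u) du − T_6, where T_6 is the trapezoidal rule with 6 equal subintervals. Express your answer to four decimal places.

0.0370

Exact integral: ∫_-3^-1 f(u) du ≈ 1.333333.
T_6 ≈ 1.296296.
Error ≈ 1.333333 − 1.296296 ≈ 0.0370.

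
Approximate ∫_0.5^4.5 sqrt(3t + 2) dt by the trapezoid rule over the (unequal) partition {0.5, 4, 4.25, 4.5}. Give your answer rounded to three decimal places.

11.742

Subinterval widths: 3.5, 0.25, 0.25.
f(0.5) ≈ 1.871, f(4) ≈ 3.742, f(4.25) ≈ 3.841, f(4.5) ≈ 3.937.
On each subinterval the trapezoid contributes (Δt_i/2)·[f(t_{i-1}) + f(t_i)].
Sum ≈ 11.742.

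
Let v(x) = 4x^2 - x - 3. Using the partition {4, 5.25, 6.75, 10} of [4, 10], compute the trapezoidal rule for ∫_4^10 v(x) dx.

1214.4375

Subinterval widths: 1.25, 1.5, 3.25.
v(4) = 57, v(5.25) = 102, v(6.75) = 172.5, v(10) = 387.
On each subinterval the trapezoid contributes (Δx_i/2)·[v(x_{i-1}) + v(x_i)].
Sum = 1214.4375.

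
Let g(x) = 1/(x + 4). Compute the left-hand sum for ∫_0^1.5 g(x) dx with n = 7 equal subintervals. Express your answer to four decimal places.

0.3259

Δx = (1.5 − 0)/7 = 3/14.
Left endpoints: 0, 3/14, 3/7, 9/14, 6/7, 15/14, 9/7.
g(0) = 0.25, g(3/14) = 14/59, g(3/7) = 7/31, g(9/14) = 14/65, g(6/7) = 7/34, g(15/14) = 14/71, g(9/7) = 7/37.
Sum = Δx · [g(0) + g(3/14) + g(3/7) + ...].
Sum ≈ 0.3259.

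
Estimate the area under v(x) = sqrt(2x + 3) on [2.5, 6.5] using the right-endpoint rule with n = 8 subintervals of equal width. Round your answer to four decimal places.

Δx = (6.5 − 2.5)/8 = 0.5.
Right endpoints: 3, 3.5, 4, 4.5, 5, 5.5, 6, 6.5.
v(3) ≈ 3.0000, v(3.5) ≈ 3.1623, v(4) ≈ 3.3166, v(4.5) ≈ 3.4641, v(5) ≈ 3.6056, v(5.5) ≈ 3.7417, v(6) ≈ 3.8730, v(6.5) ≈ 4.0000.
Sum = Δx · [v(3) + v(3.5) + v(4) + ...].
Sum ≈ 14.0816.

14.0816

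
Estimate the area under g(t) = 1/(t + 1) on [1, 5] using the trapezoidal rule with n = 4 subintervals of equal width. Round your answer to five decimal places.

1.11667

Δt = (5 − 1)/4 = 1.
g(1) = 0.5, g(2) = 1/3, g(3) = 0.25, g(4) = 0.2, g(5) = 1/6.
T_4 = (Δt/2)·[g(t_0) + 2g(t_1) + 2g(t_2) + 2g(t_3) + g(t_4)].
Sum ≈ 1.11667.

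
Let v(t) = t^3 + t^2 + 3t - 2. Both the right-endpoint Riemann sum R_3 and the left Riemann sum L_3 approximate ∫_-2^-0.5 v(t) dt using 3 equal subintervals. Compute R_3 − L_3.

4.3125

R_3 = -8.
L_3 = -12.3125.
R_3 − L_3 = 4.3125.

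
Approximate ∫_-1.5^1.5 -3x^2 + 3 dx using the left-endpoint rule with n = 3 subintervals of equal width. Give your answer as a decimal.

Δx = (1.5 − (-1.5))/3 = 1.
Left endpoints: -1.5, -0.5, 0.5.
f(-1.5) = -3.75, f(-0.5) = 2.25, f(0.5) = 2.25.
Sum = Δx · [f(-1.5) + f(-0.5) + f(0.5)].
Sum = 0.75.

0.75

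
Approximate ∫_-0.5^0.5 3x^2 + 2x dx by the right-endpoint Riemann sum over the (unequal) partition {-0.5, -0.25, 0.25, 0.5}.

Subinterval widths: 0.25, 0.5, 0.25.
Right endpoints: -0.25, 0.25, 0.5.
f(-0.25) = -0.3125, f(0.25) = 0.6875, f(0.5) = 1.75.
Sum = Σ Δx_i · f(x_i).
Sum = 0.703125.

0.703125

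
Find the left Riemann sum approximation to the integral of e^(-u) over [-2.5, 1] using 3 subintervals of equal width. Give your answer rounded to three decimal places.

20.017

Δu = (1 − (-2.5))/3 = 7/6.
Left endpoints: -2.5, -4/3, -1/6.
f(-2.5) ≈ 12.182, f(-4/3) ≈ 3.794, f(-1/6) ≈ 1.181.
Sum = Δu · [f(-2.5) + f(-4/3) + f(-1/6)].
Sum ≈ 20.017.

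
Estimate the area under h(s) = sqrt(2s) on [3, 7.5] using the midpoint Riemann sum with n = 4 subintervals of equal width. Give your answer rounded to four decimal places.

Δs = (7.5 − 3)/4 = 1.125.
Midpoints: 3.5625, 4.6875, 5.8125, 6.9375.
h(3.5625) ≈ 2.6693, h(4.6875) ≈ 3.0619, h(5.8125) ≈ 3.4095, h(6.9375) ≈ 3.7249.
Sum = Δs · [h(3.5625) + h(4.6875) + h(5.8125) + h(6.9375)].
Sum ≈ 14.4738.

14.4738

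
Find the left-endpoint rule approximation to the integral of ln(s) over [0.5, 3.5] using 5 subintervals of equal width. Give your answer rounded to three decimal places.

Δs = (3.5 − 0.5)/5 = 0.6.
Left endpoints: 0.5, 1.1, 1.7, 2.3, 2.9.
f(0.5) ≈ -0.693, f(1.1) ≈ 0.095, f(1.7) ≈ 0.531, f(2.3) ≈ 0.833, f(2.9) ≈ 1.065.
Sum = Δs · [f(0.5) + f(1.1) + f(1.7) + f(2.3) + f(2.9)].
Sum ≈ 1.098.

1.098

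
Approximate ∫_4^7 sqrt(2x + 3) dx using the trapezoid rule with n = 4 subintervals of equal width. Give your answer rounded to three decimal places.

11.201

Δx = (7 − 4)/4 = 0.75.
f(4) ≈ 3.317, f(4.75) ≈ 3.536, f(5.5) ≈ 3.742, f(6.25) ≈ 3.937, f(7) ≈ 4.123.
T_4 = (Δx/2)·[f(x_0) + 2f(x_1) + 2f(x_2) + 2f(x_3) + f(x_4)].
Sum ≈ 11.201.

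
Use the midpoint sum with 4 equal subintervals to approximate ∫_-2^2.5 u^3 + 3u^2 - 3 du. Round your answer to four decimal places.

14.1108

Δu = (2.5 − (-2))/4 = 1.125.
Midpoints: -1.4375, -0.3125, 0.8125, 1.9375.
f(-1.4375) = 937/4096, f(-0.3125) = -11213/4096, f(0.8125) = -1979/4096, f(1.9375) = 63631/4096.
Sum = Δu · [f(-1.4375) + f(-0.3125) + f(0.8125) + f(1.9375)].
Sum ≈ 14.1108.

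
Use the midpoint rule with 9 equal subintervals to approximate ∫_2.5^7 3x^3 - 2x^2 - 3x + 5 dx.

1507.7578125

Δx = (7 − 2.5)/9 = 0.5.
Midpoints: 2.75, 3.25, 3.75, 4.25, 4.75, 5.25, 5.75, 6.25, 6.75.
f(2.75) = 44.015625, f(3.25) = 77.109375, f(3.75) = 123.828125, f(4.25) = 186.421875, f(4.75) = 267.140625, f(5.25) = 368.234375, f(5.75) = 491.953125, f(6.25) = 640.546875, f(6.75) = 816.265625.
Sum = Δx · [f(2.75) + f(3.25) + f(3.75) + ...].
Sum = 1507.7578125.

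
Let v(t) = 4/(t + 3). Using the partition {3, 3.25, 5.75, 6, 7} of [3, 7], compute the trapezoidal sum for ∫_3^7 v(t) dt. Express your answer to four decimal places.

Subinterval widths: 0.25, 2.5, 0.25, 1.
v(3) = 2/3, v(3.25) = 0.64, v(5.75) = 16/35, v(6) = 4/9, v(7) = 0.4.
On each subinterval the trapezoid contributes (Δt_i/2)·[v(t_{i-1}) + v(t_i)].
Sum ≈ 2.0697.

2.0697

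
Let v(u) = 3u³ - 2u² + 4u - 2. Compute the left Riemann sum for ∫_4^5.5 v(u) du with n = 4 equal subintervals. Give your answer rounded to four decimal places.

Δu = (5.5 − 4)/4 = 0.375.
Left endpoints: 4, 4.375, 4.75, 5.125.
v(4) = 174, v(4.375) = 116961/512, v(4.75) = 293.390625, v(5.125) = 189339/512.
Sum = Δu · [v(4) + v(4.375) + v(4.75) + v(5.125)].
Sum ≈ 399.6123.

399.6123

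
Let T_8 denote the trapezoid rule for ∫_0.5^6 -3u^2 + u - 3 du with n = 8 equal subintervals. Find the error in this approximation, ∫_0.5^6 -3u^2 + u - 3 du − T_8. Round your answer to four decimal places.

Exact integral: ∫_0.5^6 f(u) du = -214.5.
T_8 ≈ -215.799805.
Error ≈ -214.5 − (-215.799805) ≈ 1.2998.

1.2998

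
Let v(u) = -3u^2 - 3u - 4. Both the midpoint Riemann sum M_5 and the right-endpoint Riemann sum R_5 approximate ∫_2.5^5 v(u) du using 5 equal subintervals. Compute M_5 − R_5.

16.40625

M_5 = -147.34375.
R_5 = -163.75.
M_5 − R_5 = 16.40625.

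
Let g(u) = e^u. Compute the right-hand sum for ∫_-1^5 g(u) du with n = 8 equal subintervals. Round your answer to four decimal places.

Δu = (5 − (-1))/8 = 0.75.
Right endpoints: -0.25, 0.5, 1.25, 2, 2.75, 3.5, 4.25, 5.
g(-0.25) ≈ 0.7788, g(0.5) ≈ 1.6487, g(1.25) ≈ 3.4903, g(2) ≈ 7.3891, g(2.75) ≈ 15.6426, g(3.5) ≈ 33.1155, g(4.25) ≈ 70.1054, g(5) ≈ 148.4132.
Sum = Δu · [g(-0.25) + g(0.5) + g(1.25) + ...].
Sum ≈ 210.4377.

210.4377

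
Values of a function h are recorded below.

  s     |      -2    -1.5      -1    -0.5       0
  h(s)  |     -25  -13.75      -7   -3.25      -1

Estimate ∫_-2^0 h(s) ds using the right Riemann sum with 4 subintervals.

Δs = 0.5.
Sum = 0.5·[(-13.75) + (-7) + (-3.25) + (-1)] = -12.5.

-12.5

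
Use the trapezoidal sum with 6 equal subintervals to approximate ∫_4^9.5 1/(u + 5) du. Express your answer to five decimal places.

0.47745

Δu = (9.5 − 4)/6 = 11/12.
f(4) = 1/9, f(59/12) = 12/119, f(35/6) = 6/65, f(6.75) = 4/47, f(23/3) = 3/38, f(103/12) = 12/163, f(9.5) = 2/29.
T_6 = (Δu/2)·[f(u_0) + 2f(u_1) + ... + 2f(u_{5}) + f(u_6)].
Sum ≈ 0.47745.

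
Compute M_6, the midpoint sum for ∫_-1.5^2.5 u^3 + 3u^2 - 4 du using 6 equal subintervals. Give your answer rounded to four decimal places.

10.8333

Δu = (2.5 − (-1.5))/6 = 2/3.
Midpoints: -7/6, -0.5, 1/6, 5/6, 1.5, 13/6.
f(-7/6) = -325/216, f(-0.5) = -3.375, f(1/6) = -845/216, f(5/6) = -289/216, f(1.5) = 6.125, f(13/6) = 4375/216.
Sum = Δu · [f(-7/6) + f(-0.5) + f(1/6) + ...].
Sum ≈ 10.8333.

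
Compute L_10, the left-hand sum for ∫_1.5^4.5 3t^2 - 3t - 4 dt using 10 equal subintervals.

42.135

Δt = (4.5 − 1.5)/10 = 0.3.
Left endpoints: 1.5, 1.8, 2.1, 2.4, 2.7, 3, 3.3, 3.6, 3.9, 4.2.
f(1.5) = -1.75, f(1.8) = 0.32, f(2.1) = 2.93, f(2.4) = 6.08, f(2.7) = 9.77, f(3) = 14, f(3.3) = 18.77, f(3.6) = 24.08, f(3.9) = 29.93, f(4.2) = 36.32.
Sum = Δt · [f(1.5) + f(1.8) + f(2.1) + ...].
Sum = 42.135.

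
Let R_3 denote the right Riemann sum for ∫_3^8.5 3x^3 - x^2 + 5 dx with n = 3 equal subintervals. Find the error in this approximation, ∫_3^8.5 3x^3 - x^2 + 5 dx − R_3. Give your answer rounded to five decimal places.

-1712.97627

Exact integral: ∫_3^8.5 f(x) dx ≈ 3686.0885417.
R_3 ≈ 5399.0648148.
Error ≈ 3686.0885417 − 5399.0648148 ≈ -1712.97627.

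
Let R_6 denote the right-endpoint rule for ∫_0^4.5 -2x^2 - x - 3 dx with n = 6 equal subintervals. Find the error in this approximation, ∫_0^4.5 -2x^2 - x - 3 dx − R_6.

Exact integral: ∫_0^4.5 f(x) dx = -84.375.
R_6 = -102.09375.
Error = -84.375 − (-102.09375) = 17.71875.

17.71875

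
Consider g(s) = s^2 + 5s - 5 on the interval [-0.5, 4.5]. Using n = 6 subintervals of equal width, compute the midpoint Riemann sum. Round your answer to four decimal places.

Δs = (4.5 − (-0.5))/6 = 5/6.
Midpoints: -1/12, 0.75, 19/12, 29/12, 3.25, 49/12.
g(-1/12) = -779/144, g(0.75) = -0.6875, g(19/12) = 781/144, g(29/12) = 1861/144, g(3.25) = 21.8125, g(49/12) = 4621/144.
Sum = Δs · [g(-1/12) + g(0.75) + g(19/12) + ...].
Sum ≈ 55.1273.

55.1273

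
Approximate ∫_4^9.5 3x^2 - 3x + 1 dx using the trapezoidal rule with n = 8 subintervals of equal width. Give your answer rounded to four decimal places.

Δx = (9.5 − 4)/8 = 0.6875.
f(4) = 37, f(4.6875) = 52.85546875, f(5.375) = 71.546875, f(6.0625) = 93.07421875, f(6.75) = 117.4375, f(7.4375) = 144.63671875, f(8.125) = 174.671875, f(8.8125) = 207.54296875, f(9.5) = 243.25.
T_8 = (Δx/2)·[f(x_0) + 2f(x_1) + ... + 2f(x_{7}) + f(x_8)].
Sum ≈ 688.7998.

688.7998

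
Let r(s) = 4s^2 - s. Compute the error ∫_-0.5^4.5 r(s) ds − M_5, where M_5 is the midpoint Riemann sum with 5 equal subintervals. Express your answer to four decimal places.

Exact integral: ∫_-0.5^4.5 r(s) ds ≈ 111.666667.
M_5 = 110.
Error ≈ 111.666667 − 110 ≈ 1.6667.

1.6667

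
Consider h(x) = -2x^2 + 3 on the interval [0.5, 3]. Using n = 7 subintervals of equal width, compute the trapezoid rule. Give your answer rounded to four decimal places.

-10.5230

Δx = (3 − 0.5)/7 = 5/14.
h(0.5) = 2.5, h(6/7) = 75/49, h(17/14) = 5/98, h(11/7) = -95/49, h(27/14) = -435/98, h(16/7) = -365/49, h(37/14) = -1075/98, h(3) = -15.
T_7 = (Δx/2)·[h(x_0) + 2h(x_1) + ... + 2h(x_{6}) + h(x_7)].
Sum ≈ -10.5230.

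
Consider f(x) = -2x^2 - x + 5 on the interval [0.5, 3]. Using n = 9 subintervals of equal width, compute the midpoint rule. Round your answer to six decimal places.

Δx = (3 − 0.5)/9 = 5/18.
Midpoints: 23/36, 11/12, 43/36, 53/36, 1.75, 73/36, 83/36, 31/12, 103/36.
f(23/36) = 2297/648, f(11/12) = 173/72, f(43/36) = 617/648, f(53/36) = -523/648, f(1.75) = -2.875, f(73/36) = -3403/648, f(83/36) = -5143/648, f(31/12) = -787/72, f(103/36) = -9223/648.
Sum = Δx · [f(23/36) + f(11/12) + f(43/36) + ...].
Sum ≈ -9.759516.

-9.759516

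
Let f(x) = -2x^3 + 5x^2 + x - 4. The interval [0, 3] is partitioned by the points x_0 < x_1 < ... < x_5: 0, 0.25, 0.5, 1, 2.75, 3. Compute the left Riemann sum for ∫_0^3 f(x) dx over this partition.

-4.375

Subinterval widths: 0.25, 0.25, 0.5, 1.75, 0.25.
Left endpoints: 0, 0.25, 0.5, 1, 2.75.
f(0) = -4, f(0.25) = -3.46875, f(0.5) = -2.5, f(1) = 0, f(2.75) = -5.03125.
Sum = Σ Δx_i · f(x_i).
Sum = -4.375.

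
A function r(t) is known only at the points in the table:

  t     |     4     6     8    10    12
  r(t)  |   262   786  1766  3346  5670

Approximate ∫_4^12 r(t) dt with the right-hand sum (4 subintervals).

23136

Δt = 2.
Sum = 2·[786 + 1766 + 3346 + 5670] = 23136.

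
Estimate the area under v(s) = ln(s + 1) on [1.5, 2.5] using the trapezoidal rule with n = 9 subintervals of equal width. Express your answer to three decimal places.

Δs = (2.5 − 1.5)/9 = 1/9.
v(1.5) ≈ 0.916, v(29/18) ≈ 0.960, v(31/18) ≈ 1.001, v(11/6) ≈ 1.041, v(35/18) ≈ 1.080, v(37/18) ≈ 1.117, v(13/6) ≈ 1.153, v(41/18) ≈ 1.187, v(43/18) ≈ 1.221, v(2.5) ≈ 1.253.
T_9 = (Δs/2)·[v(s_0) + 2v(s_1) + ... + 2v(s_{8}) + v(s_9)].
Sum ≈ 1.094.

1.094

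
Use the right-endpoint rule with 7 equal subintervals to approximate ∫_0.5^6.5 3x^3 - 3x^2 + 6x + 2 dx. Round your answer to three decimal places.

1537.546

Δx = (6.5 − 0.5)/7 = 6/7.
Right endpoints: 19/14, 31/14, 43/14, 55/14, 67/14, 79/14, 6.5.
f(19/14) = 33247/2744, f(31/14) = 90955/2744, f(43/14) = 216919/2744, f(55/14) = 442243/2744, f(67/14) = 798031/2744, f(79/14) = 1315387/2744, f(6.5) = 738.125.
Sum = Δx · [f(19/14) + f(31/14) + f(43/14) + ...].
Sum ≈ 1537.546.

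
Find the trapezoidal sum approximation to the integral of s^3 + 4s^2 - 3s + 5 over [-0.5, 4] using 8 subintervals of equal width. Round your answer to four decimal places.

Δs = (4 − (-0.5))/8 = 0.5625.
f(-0.5) = 7.375, f(0.0625) = 19777/4096, f(0.625) = 2525/512, f(1.1875) = 35851/4096, f(1.75) = 17.359375, f(2.3125) = 130333/4096, f(2.875) = 27239/512, f(3.4375) = 338215/4096, f(4) = 121.
T_8 = (Δs/2)·[f(s_0) + 2f(s_1) + ... + 2f(s_{7}) + f(s_8)].
Sum ≈ 150.5544.

150.5544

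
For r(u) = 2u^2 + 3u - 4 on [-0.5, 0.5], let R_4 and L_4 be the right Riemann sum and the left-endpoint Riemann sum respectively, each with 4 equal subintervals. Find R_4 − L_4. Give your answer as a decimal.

0.75

R_4 = -3.4375.
L_4 = -4.1875.
R_4 − L_4 = 0.75.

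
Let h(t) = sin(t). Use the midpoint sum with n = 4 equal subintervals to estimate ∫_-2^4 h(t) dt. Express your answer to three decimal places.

Δt = (4 − (-2))/4 = 1.5.
Midpoints: -1.25, 0.25, 1.75, 3.25.
h(-1.25) ≈ -0.949, h(0.25) ≈ 0.247, h(1.75) ≈ 0.984, h(3.25) ≈ -0.108.
Sum = Δt · [h(-1.25) + h(0.25) + h(1.75) + h(3.25)].
Sum ≈ 0.261.

0.261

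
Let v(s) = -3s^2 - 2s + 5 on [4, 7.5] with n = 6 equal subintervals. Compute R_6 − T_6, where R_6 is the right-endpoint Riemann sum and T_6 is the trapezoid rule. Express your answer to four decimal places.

-37.2604

R_6 ≈ -418.480903.
T_6 ≈ -381.220486.
R_6 − T_6 ≈ -37.2604.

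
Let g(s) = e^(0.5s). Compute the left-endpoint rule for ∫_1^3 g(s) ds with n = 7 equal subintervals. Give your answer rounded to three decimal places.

Δs = (3 − 1)/7 = 2/7.
Left endpoints: 1, 9/7, 11/7, 13/7, 15/7, 17/7, 19/7.
g(1) ≈ 1.649, g(9/7) ≈ 1.902, g(11/7) ≈ 2.194, g(13/7) ≈ 2.531, g(15/7) ≈ 2.920, g(17/7) ≈ 3.368, g(19/7) ≈ 3.885.
Sum = Δs · [g(1) + g(9/7) + g(11/7) + ...].
Sum ≈ 5.271.

5.271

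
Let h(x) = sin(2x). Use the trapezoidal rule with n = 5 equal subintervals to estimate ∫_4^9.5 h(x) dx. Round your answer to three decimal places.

Δx = (9.5 − 4)/5 = 1.1.
h(4) ≈ 0.989, h(5.1) ≈ -0.700, h(6.2) ≈ -0.166, h(7.3) ≈ 0.895, h(8.4) ≈ -0.888, h(9.5) ≈ 0.150.
T_5 = (Δx/2)·[h(x_0) + 2h(x_1) + ... + 2h(x_{4}) + h(x_5)].
Sum ≈ -0.318.

-0.318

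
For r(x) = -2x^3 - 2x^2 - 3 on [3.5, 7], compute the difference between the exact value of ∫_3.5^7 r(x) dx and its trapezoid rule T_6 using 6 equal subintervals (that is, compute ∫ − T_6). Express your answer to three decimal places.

6.650

Exact integral: ∫_3.5^7 r(x) dx ≈ -1336.05208.
T_6 ≈ -1342.70168.
Error ≈ -1336.05208 − (-1342.70168) ≈ 6.650.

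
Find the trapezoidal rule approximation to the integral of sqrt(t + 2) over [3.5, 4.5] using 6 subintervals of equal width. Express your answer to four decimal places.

2.4487

Δt = (4.5 − 3.5)/6 = 1/6.
f(3.5) ≈ 2.3452, f(11/3) ≈ 2.3805, f(23/6) ≈ 2.4152, f(4) ≈ 2.4495, f(25/6) ≈ 2.4833, f(13/3) ≈ 2.5166, f(4.5) ≈ 2.5495.
T_6 = (Δt/2)·[f(t_0) + 2f(t_1) + ... + 2f(t_{5}) + f(t_6)].
Sum ≈ 2.4487.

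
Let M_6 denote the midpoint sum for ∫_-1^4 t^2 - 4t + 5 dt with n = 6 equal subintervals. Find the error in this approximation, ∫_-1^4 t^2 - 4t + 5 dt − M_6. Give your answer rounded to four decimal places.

Exact integral: ∫_-1^4 f(t) dt ≈ 16.666667.
M_6 ≈ 16.377315.
Error ≈ 16.666667 − 16.377315 ≈ 0.2894.

0.2894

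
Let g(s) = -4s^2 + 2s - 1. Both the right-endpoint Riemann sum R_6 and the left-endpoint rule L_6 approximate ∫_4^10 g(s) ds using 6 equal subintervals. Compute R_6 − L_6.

-324

R_6 = -1336.
L_6 = -1012.
R_6 − L_6 = -324.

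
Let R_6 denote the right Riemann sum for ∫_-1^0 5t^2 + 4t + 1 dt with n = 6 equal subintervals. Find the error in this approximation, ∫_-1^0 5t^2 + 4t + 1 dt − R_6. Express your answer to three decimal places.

Exact integral: ∫_-1^0 f(t) dt ≈ 0.66667.
R_6 ≈ 0.60648.
Error ≈ 0.66667 − 0.60648 ≈ 0.060.

0.060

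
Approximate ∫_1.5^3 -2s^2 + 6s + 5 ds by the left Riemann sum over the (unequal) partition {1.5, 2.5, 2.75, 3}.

Subinterval widths: 1, 0.25, 0.25.
Left endpoints: 1.5, 2.5, 2.75.
f(1.5) = 9.5, f(2.5) = 7.5, f(2.75) = 6.375.
Sum = Σ Δs_i · f(s_i).
Sum = 12.96875.

12.96875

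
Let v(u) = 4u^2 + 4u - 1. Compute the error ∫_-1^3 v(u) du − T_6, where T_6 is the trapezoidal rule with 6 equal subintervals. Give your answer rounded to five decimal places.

-1.18519

Exact integral: ∫_-1^3 v(u) du ≈ 49.3333333.
T_6 ≈ 50.5185185.
Error ≈ 49.3333333 − 50.5185185 ≈ -1.18519.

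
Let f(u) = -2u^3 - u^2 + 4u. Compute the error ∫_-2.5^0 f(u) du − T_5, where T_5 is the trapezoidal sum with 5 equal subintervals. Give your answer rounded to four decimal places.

Exact integral: ∫_-2.5^0 f(u) du ≈ 1.822917.
T_5 = 2.5.
Error ≈ 1.822917 − 2.5 ≈ -0.6771.

-0.6771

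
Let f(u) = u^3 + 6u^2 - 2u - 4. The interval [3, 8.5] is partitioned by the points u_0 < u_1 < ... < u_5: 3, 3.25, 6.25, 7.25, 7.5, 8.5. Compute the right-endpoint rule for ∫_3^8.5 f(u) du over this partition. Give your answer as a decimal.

Subinterval widths: 0.25, 3, 1, 0.25, 1.
Right endpoints: 3.25, 6.25, 7.25, 7.5, 8.5.
f(3.25) = 87.203125, f(6.25) = 462.015625, f(7.25) = 677.953125, f(7.5) = 740.375, f(8.5) = 1026.625.
Sum = Σ Δu_i · f(u_i).
Sum = 3297.51953125.

3297.51953125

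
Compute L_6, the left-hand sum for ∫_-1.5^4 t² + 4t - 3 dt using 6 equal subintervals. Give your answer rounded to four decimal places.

Δt = (4 − (-1.5))/6 = 11/12.
Left endpoints: -1.5, -7/12, 1/3, 1.25, 13/6, 37/12.
f(-1.5) = -6.75, f(-7/12) = -719/144, f(1/3) = -14/9, f(1.25) = 3.5625, f(13/6) = 373/36, f(37/12) = 2713/144.
Sum = Δt · [f(-1.5) + f(-7/12) + f(1/3) + ...].
Sum ≈ 17.8432.

17.8432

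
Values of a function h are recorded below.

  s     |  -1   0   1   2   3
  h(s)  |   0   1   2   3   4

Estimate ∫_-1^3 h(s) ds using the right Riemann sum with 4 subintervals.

Δs = 1.
Sum = 1·[1 + 2 + 3 + 4] = 10.

10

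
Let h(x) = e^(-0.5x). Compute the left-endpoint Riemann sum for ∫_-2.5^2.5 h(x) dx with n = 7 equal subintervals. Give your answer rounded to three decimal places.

7.620

Δx = (2.5 − (-2.5))/7 = 5/7.
Left endpoints: -2.5, -25/14, -15/14, -5/14, 5/14, 15/14, 25/14.
h(-2.5) ≈ 3.490, h(-25/14) ≈ 2.442, h(-15/14) ≈ 1.709, h(-5/14) ≈ 1.196, h(5/14) ≈ 0.836, h(15/14) ≈ 0.585, h(25/14) ≈ 0.409.
Sum = Δx · [h(-2.5) + h(-25/14) + h(-15/14) + ...].
Sum ≈ 7.620.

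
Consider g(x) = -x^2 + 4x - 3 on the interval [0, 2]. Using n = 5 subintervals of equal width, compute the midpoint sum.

Δx = (2 − 0)/5 = 0.4.
Midpoints: 0.2, 0.6, 1, 1.4, 1.8.
g(0.2) = -2.24, g(0.6) = -0.96, g(1) = 0, g(1.4) = 0.64, g(1.8) = 0.96.
Sum = Δx · [g(0.2) + g(0.6) + g(1) + g(1.4) + g(1.8)].
Sum = -0.64.

-0.64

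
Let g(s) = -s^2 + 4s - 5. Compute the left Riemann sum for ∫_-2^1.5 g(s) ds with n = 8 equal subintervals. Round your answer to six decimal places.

-28.348633

Δs = (1.5 − (-2))/8 = 0.4375.
Left endpoints: -2, -1.5625, -1.125, -0.6875, -0.25, 0.1875, 0.625, 1.0625.
g(-2) = -17, g(-1.5625) = -13.69140625, g(-1.125) = -10.765625, g(-0.6875) = -8.22265625, g(-0.25) = -6.0625, g(0.1875) = -4.28515625, g(0.625) = -2.890625, g(1.0625) = -1.87890625.
Sum = Δs · [g(-2) + g(-1.5625) + g(-1.125) + ...].
Sum ≈ -28.348633.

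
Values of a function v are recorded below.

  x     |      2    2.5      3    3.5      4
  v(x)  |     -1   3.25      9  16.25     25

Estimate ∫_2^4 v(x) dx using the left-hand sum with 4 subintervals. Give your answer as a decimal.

13.75

Δx = 0.5.
Sum = 0.5·[(-1) + 3.25 + 9 + 16.25] = 13.75.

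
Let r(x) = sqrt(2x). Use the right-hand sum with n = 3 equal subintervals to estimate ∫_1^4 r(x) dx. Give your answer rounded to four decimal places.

Δx = (4 − 1)/3 = 1.
Right endpoints: 2, 3, 4.
r(2) ≈ 2.0000, r(3) ≈ 2.4495, r(4) ≈ 2.8284.
Sum = Δx · [r(2) + r(3) + r(4)].
Sum ≈ 7.2779.

7.2779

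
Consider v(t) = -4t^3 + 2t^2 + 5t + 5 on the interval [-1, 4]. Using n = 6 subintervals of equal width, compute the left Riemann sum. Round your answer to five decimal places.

Δt = (4 − (-1))/6 = 5/6.
Left endpoints: -1, -1/6, 2/3, 1.5, 7/3, 19/6.
v(-1) = 6, v(-1/6) = 229/54, v(2/3) = 217/27, v(1.5) = 3.5, v(7/3) = -628/27, v(19/6) = -4651/54.
Sum = Δt · [v(-1) + v(-1/6) + v(2/3) + ...].
Sum ≈ -73.00926.

-73.00926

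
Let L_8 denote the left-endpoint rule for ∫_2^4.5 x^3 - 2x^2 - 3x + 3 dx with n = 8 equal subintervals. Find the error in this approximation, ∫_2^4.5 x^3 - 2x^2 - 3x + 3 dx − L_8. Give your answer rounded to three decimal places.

6.423

Exact integral: ∫_2^4.5 f(x) dx ≈ 26.22396.
L_8 ≈ 19.80103.
Error ≈ 26.22396 − 19.80103 ≈ 6.423.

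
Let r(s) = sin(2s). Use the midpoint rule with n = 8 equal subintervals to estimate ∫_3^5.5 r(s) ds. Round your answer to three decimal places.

Δs = (5.5 − 3)/8 = 0.3125.
Midpoints: 3.15625, 3.46875, 3.78125, 4.09375, 4.40625, 4.71875, 5.03125, 5.34375.
r(3.15625) ≈ 0.029, r(3.46875) ≈ 0.609, r(3.78125) ≈ 0.958, r(4.09375) ≈ 0.945, r(4.40625) ≈ 0.575, r(4.71875) ≈ -0.013, r(5.03125) ≈ -0.595, r(5.34375) ≈ -0.953.
Sum = Δs · [r(3.15625) + r(3.46875) + r(3.78125) + ...].
Sum ≈ 0.486.

0.486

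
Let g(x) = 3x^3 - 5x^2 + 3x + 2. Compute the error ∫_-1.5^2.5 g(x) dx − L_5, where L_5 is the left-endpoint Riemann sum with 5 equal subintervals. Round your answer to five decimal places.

Exact integral: ∫_-1.5^2.5 g(x) dx ≈ 7.8333333.
L_5 = -11.98.
Error ≈ 7.8333333 − (-11.98) ≈ 19.81333.

19.81333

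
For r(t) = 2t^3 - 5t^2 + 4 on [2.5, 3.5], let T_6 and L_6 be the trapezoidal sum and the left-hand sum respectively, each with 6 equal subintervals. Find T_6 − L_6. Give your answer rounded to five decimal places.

2.04167

T_6 ≈ 14.1435185.
L_6 ≈ 12.1018519.
T_6 − L_6 ≈ 2.04167.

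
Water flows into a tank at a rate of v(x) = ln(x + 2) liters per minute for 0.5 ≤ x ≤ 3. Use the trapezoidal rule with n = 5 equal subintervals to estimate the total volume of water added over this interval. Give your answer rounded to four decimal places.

3.2523

Δx = (3 − 0.5)/5 = 0.5.
v(0.5) ≈ 0.9163, v(1) ≈ 1.0986, v(1.5) ≈ 1.2528, v(2) ≈ 1.3863, v(2.5) ≈ 1.5041, v(3) ≈ 1.6094.
T_5 = (Δx/2)·[v(x_0) + 2v(x_1) + ... + 2v(x_{4}) + v(x_5)].
Sum ≈ 3.2523.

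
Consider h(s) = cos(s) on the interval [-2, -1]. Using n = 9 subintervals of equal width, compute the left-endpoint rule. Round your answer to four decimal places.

Δs = (-1 − (-2))/9 = 1/9.
Left endpoints: -2, -17/9, -16/9, -5/3, -14/9, -13/9, -4/3, -11/9, -10/9.
h(-2) ≈ -0.4161, h(-17/9) ≈ -0.3128, h(-16/9) ≈ -0.2055, h(-5/3) ≈ -0.0957, h(-14/9) ≈ 0.0152, h(-13/9) ≈ 0.1260, h(-4/3) ≈ 0.2352, h(-11/9) ≈ 0.3416, h(-10/9) ≈ 0.4437.
Sum = Δs · [h(-2) + h(-17/9) + h(-16/9) + ...].
Sum ≈ 0.0146.

0.0146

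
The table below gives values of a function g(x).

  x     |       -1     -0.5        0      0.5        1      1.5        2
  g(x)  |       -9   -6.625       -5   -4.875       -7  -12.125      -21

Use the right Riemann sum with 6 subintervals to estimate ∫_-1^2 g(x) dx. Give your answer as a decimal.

-28.3125

Δx = 0.5.
Sum = 0.5·[(-6.625) + (-5) + (-4.875) + (-7) + (-12.125) + (-21)] = -28.3125.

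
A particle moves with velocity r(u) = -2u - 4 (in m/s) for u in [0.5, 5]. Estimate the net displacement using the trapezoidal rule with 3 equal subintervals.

Δu = (5 − 0.5)/3 = 1.5.
r(0.5) = -5, r(2) = -8, r(3.5) = -11, r(5) = -14.
T_3 = (Δu/2)·[r(u_0) + 2r(u_1) + 2r(u_2) + r(u_3)].
Sum = -42.75.

-42.75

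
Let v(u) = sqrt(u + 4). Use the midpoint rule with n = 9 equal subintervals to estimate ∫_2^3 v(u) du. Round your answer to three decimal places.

Δu = (3 − 2)/9 = 1/9.
Midpoints: 37/18, 13/6, 41/18, 43/18, 2.5, 47/18, 49/18, 17/6, 53/18.
v(37/18) ≈ 2.461, v(13/6) ≈ 2.483, v(41/18) ≈ 2.506, v(43/18) ≈ 2.528, v(2.5) ≈ 2.550, v(47/18) ≈ 2.571, v(49/18) ≈ 2.593, v(17/6) ≈ 2.614, v(53/18) ≈ 2.635.
Sum = Δu · [v(37/18) + v(13/6) + v(41/18) + ...].
Sum ≈ 2.549.

2.549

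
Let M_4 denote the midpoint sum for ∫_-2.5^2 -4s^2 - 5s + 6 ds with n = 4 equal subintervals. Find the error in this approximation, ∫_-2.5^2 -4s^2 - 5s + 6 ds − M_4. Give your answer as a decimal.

Exact integral: ∫_-2.5^2 f(s) ds = 1.125.
M_4 = 3.0234375.
Error = 1.125 − 3.0234375 = -1.8984375.

-1.8984375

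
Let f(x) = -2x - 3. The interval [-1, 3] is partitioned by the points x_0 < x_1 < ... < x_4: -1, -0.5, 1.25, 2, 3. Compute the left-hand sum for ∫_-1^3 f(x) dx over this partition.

Subinterval widths: 0.5, 1.75, 0.75, 1.
Left endpoints: -1, -0.5, 1.25, 2.
f(-1) = -1, f(-0.5) = -2, f(1.25) = -5.5, f(2) = -7.
Sum = Σ Δx_i · f(x_i).
Sum = -15.125.

-15.125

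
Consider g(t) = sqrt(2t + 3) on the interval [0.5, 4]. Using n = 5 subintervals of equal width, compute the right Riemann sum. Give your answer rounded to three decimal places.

Δt = (4 − 0.5)/5 = 0.7.
Right endpoints: 1.2, 1.9, 2.6, 3.3, 4.
g(1.2) ≈ 2.324, g(1.9) ≈ 2.608, g(2.6) ≈ 2.864, g(3.3) ≈ 3.098, g(4) ≈ 3.317.
Sum = Δt · [g(1.2) + g(1.9) + g(2.6) + g(3.3) + g(4)].
Sum ≈ 9.947.

9.947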